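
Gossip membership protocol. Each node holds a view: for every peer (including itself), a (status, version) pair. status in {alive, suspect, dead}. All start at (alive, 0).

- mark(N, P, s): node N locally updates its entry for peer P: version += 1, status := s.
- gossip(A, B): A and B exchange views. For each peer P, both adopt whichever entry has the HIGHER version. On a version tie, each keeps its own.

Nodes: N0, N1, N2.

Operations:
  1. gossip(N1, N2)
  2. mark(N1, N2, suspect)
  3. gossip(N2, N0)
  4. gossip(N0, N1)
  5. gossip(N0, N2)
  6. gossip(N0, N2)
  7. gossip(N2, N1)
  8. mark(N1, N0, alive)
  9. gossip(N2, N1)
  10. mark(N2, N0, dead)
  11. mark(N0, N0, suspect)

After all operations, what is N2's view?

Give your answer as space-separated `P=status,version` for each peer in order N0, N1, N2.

Answer: N0=dead,2 N1=alive,0 N2=suspect,1

Derivation:
Op 1: gossip N1<->N2 -> N1.N0=(alive,v0) N1.N1=(alive,v0) N1.N2=(alive,v0) | N2.N0=(alive,v0) N2.N1=(alive,v0) N2.N2=(alive,v0)
Op 2: N1 marks N2=suspect -> (suspect,v1)
Op 3: gossip N2<->N0 -> N2.N0=(alive,v0) N2.N1=(alive,v0) N2.N2=(alive,v0) | N0.N0=(alive,v0) N0.N1=(alive,v0) N0.N2=(alive,v0)
Op 4: gossip N0<->N1 -> N0.N0=(alive,v0) N0.N1=(alive,v0) N0.N2=(suspect,v1) | N1.N0=(alive,v0) N1.N1=(alive,v0) N1.N2=(suspect,v1)
Op 5: gossip N0<->N2 -> N0.N0=(alive,v0) N0.N1=(alive,v0) N0.N2=(suspect,v1) | N2.N0=(alive,v0) N2.N1=(alive,v0) N2.N2=(suspect,v1)
Op 6: gossip N0<->N2 -> N0.N0=(alive,v0) N0.N1=(alive,v0) N0.N2=(suspect,v1) | N2.N0=(alive,v0) N2.N1=(alive,v0) N2.N2=(suspect,v1)
Op 7: gossip N2<->N1 -> N2.N0=(alive,v0) N2.N1=(alive,v0) N2.N2=(suspect,v1) | N1.N0=(alive,v0) N1.N1=(alive,v0) N1.N2=(suspect,v1)
Op 8: N1 marks N0=alive -> (alive,v1)
Op 9: gossip N2<->N1 -> N2.N0=(alive,v1) N2.N1=(alive,v0) N2.N2=(suspect,v1) | N1.N0=(alive,v1) N1.N1=(alive,v0) N1.N2=(suspect,v1)
Op 10: N2 marks N0=dead -> (dead,v2)
Op 11: N0 marks N0=suspect -> (suspect,v1)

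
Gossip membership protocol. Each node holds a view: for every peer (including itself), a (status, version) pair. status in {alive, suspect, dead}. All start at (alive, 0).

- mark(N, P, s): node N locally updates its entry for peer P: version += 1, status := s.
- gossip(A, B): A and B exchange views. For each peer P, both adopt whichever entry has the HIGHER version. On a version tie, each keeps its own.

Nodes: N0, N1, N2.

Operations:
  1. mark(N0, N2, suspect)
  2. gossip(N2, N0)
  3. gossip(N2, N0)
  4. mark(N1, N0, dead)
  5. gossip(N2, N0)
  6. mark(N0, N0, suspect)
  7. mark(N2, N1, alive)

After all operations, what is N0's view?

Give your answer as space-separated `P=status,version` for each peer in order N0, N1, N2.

Op 1: N0 marks N2=suspect -> (suspect,v1)
Op 2: gossip N2<->N0 -> N2.N0=(alive,v0) N2.N1=(alive,v0) N2.N2=(suspect,v1) | N0.N0=(alive,v0) N0.N1=(alive,v0) N0.N2=(suspect,v1)
Op 3: gossip N2<->N0 -> N2.N0=(alive,v0) N2.N1=(alive,v0) N2.N2=(suspect,v1) | N0.N0=(alive,v0) N0.N1=(alive,v0) N0.N2=(suspect,v1)
Op 4: N1 marks N0=dead -> (dead,v1)
Op 5: gossip N2<->N0 -> N2.N0=(alive,v0) N2.N1=(alive,v0) N2.N2=(suspect,v1) | N0.N0=(alive,v0) N0.N1=(alive,v0) N0.N2=(suspect,v1)
Op 6: N0 marks N0=suspect -> (suspect,v1)
Op 7: N2 marks N1=alive -> (alive,v1)

Answer: N0=suspect,1 N1=alive,0 N2=suspect,1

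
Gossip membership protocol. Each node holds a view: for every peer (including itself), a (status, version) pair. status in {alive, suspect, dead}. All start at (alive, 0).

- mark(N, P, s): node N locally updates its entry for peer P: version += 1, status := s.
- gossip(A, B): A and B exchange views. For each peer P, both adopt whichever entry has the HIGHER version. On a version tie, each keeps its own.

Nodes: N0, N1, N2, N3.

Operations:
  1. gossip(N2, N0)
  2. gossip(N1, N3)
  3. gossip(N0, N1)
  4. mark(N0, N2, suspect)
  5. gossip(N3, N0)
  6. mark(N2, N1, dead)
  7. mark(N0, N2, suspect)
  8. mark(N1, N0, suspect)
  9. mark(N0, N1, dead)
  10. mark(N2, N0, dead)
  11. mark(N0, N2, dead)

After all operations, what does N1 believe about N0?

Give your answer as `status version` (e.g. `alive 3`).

Answer: suspect 1

Derivation:
Op 1: gossip N2<->N0 -> N2.N0=(alive,v0) N2.N1=(alive,v0) N2.N2=(alive,v0) N2.N3=(alive,v0) | N0.N0=(alive,v0) N0.N1=(alive,v0) N0.N2=(alive,v0) N0.N3=(alive,v0)
Op 2: gossip N1<->N3 -> N1.N0=(alive,v0) N1.N1=(alive,v0) N1.N2=(alive,v0) N1.N3=(alive,v0) | N3.N0=(alive,v0) N3.N1=(alive,v0) N3.N2=(alive,v0) N3.N3=(alive,v0)
Op 3: gossip N0<->N1 -> N0.N0=(alive,v0) N0.N1=(alive,v0) N0.N2=(alive,v0) N0.N3=(alive,v0) | N1.N0=(alive,v0) N1.N1=(alive,v0) N1.N2=(alive,v0) N1.N3=(alive,v0)
Op 4: N0 marks N2=suspect -> (suspect,v1)
Op 5: gossip N3<->N0 -> N3.N0=(alive,v0) N3.N1=(alive,v0) N3.N2=(suspect,v1) N3.N3=(alive,v0) | N0.N0=(alive,v0) N0.N1=(alive,v0) N0.N2=(suspect,v1) N0.N3=(alive,v0)
Op 6: N2 marks N1=dead -> (dead,v1)
Op 7: N0 marks N2=suspect -> (suspect,v2)
Op 8: N1 marks N0=suspect -> (suspect,v1)
Op 9: N0 marks N1=dead -> (dead,v1)
Op 10: N2 marks N0=dead -> (dead,v1)
Op 11: N0 marks N2=dead -> (dead,v3)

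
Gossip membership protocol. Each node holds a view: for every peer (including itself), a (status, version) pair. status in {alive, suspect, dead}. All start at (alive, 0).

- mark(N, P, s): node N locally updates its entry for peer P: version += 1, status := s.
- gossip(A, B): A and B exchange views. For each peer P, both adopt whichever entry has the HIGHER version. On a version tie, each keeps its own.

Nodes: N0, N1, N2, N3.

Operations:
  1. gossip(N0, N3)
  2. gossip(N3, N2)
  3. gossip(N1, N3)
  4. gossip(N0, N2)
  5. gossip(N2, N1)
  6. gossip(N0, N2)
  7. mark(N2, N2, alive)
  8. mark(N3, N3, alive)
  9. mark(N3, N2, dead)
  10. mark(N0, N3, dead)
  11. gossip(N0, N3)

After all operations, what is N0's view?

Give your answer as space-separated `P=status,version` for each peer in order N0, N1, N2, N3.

Op 1: gossip N0<->N3 -> N0.N0=(alive,v0) N0.N1=(alive,v0) N0.N2=(alive,v0) N0.N3=(alive,v0) | N3.N0=(alive,v0) N3.N1=(alive,v0) N3.N2=(alive,v0) N3.N3=(alive,v0)
Op 2: gossip N3<->N2 -> N3.N0=(alive,v0) N3.N1=(alive,v0) N3.N2=(alive,v0) N3.N3=(alive,v0) | N2.N0=(alive,v0) N2.N1=(alive,v0) N2.N2=(alive,v0) N2.N3=(alive,v0)
Op 3: gossip N1<->N3 -> N1.N0=(alive,v0) N1.N1=(alive,v0) N1.N2=(alive,v0) N1.N3=(alive,v0) | N3.N0=(alive,v0) N3.N1=(alive,v0) N3.N2=(alive,v0) N3.N3=(alive,v0)
Op 4: gossip N0<->N2 -> N0.N0=(alive,v0) N0.N1=(alive,v0) N0.N2=(alive,v0) N0.N3=(alive,v0) | N2.N0=(alive,v0) N2.N1=(alive,v0) N2.N2=(alive,v0) N2.N3=(alive,v0)
Op 5: gossip N2<->N1 -> N2.N0=(alive,v0) N2.N1=(alive,v0) N2.N2=(alive,v0) N2.N3=(alive,v0) | N1.N0=(alive,v0) N1.N1=(alive,v0) N1.N2=(alive,v0) N1.N3=(alive,v0)
Op 6: gossip N0<->N2 -> N0.N0=(alive,v0) N0.N1=(alive,v0) N0.N2=(alive,v0) N0.N3=(alive,v0) | N2.N0=(alive,v0) N2.N1=(alive,v0) N2.N2=(alive,v0) N2.N3=(alive,v0)
Op 7: N2 marks N2=alive -> (alive,v1)
Op 8: N3 marks N3=alive -> (alive,v1)
Op 9: N3 marks N2=dead -> (dead,v1)
Op 10: N0 marks N3=dead -> (dead,v1)
Op 11: gossip N0<->N3 -> N0.N0=(alive,v0) N0.N1=(alive,v0) N0.N2=(dead,v1) N0.N3=(dead,v1) | N3.N0=(alive,v0) N3.N1=(alive,v0) N3.N2=(dead,v1) N3.N3=(alive,v1)

Answer: N0=alive,0 N1=alive,0 N2=dead,1 N3=dead,1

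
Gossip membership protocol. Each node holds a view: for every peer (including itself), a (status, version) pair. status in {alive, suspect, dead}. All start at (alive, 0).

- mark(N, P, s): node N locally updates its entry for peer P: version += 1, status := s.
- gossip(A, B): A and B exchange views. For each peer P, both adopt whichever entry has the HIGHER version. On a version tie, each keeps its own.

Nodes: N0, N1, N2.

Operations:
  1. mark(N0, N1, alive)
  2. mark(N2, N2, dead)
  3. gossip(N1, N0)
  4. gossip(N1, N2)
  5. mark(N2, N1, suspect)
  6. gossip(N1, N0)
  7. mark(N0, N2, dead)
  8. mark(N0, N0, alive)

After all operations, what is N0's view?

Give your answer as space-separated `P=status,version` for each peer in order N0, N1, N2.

Op 1: N0 marks N1=alive -> (alive,v1)
Op 2: N2 marks N2=dead -> (dead,v1)
Op 3: gossip N1<->N0 -> N1.N0=(alive,v0) N1.N1=(alive,v1) N1.N2=(alive,v0) | N0.N0=(alive,v0) N0.N1=(alive,v1) N0.N2=(alive,v0)
Op 4: gossip N1<->N2 -> N1.N0=(alive,v0) N1.N1=(alive,v1) N1.N2=(dead,v1) | N2.N0=(alive,v0) N2.N1=(alive,v1) N2.N2=(dead,v1)
Op 5: N2 marks N1=suspect -> (suspect,v2)
Op 6: gossip N1<->N0 -> N1.N0=(alive,v0) N1.N1=(alive,v1) N1.N2=(dead,v1) | N0.N0=(alive,v0) N0.N1=(alive,v1) N0.N2=(dead,v1)
Op 7: N0 marks N2=dead -> (dead,v2)
Op 8: N0 marks N0=alive -> (alive,v1)

Answer: N0=alive,1 N1=alive,1 N2=dead,2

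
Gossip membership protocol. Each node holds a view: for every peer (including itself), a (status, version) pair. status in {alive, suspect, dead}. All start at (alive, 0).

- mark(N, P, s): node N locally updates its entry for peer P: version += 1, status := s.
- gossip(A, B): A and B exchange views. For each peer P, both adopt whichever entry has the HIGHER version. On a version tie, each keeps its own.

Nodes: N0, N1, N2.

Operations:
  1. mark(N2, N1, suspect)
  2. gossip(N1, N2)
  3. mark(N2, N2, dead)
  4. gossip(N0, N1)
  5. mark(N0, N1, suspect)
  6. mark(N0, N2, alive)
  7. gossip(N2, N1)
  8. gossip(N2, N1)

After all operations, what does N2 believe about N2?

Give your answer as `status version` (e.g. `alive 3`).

Answer: dead 1

Derivation:
Op 1: N2 marks N1=suspect -> (suspect,v1)
Op 2: gossip N1<->N2 -> N1.N0=(alive,v0) N1.N1=(suspect,v1) N1.N2=(alive,v0) | N2.N0=(alive,v0) N2.N1=(suspect,v1) N2.N2=(alive,v0)
Op 3: N2 marks N2=dead -> (dead,v1)
Op 4: gossip N0<->N1 -> N0.N0=(alive,v0) N0.N1=(suspect,v1) N0.N2=(alive,v0) | N1.N0=(alive,v0) N1.N1=(suspect,v1) N1.N2=(alive,v0)
Op 5: N0 marks N1=suspect -> (suspect,v2)
Op 6: N0 marks N2=alive -> (alive,v1)
Op 7: gossip N2<->N1 -> N2.N0=(alive,v0) N2.N1=(suspect,v1) N2.N2=(dead,v1) | N1.N0=(alive,v0) N1.N1=(suspect,v1) N1.N2=(dead,v1)
Op 8: gossip N2<->N1 -> N2.N0=(alive,v0) N2.N1=(suspect,v1) N2.N2=(dead,v1) | N1.N0=(alive,v0) N1.N1=(suspect,v1) N1.N2=(dead,v1)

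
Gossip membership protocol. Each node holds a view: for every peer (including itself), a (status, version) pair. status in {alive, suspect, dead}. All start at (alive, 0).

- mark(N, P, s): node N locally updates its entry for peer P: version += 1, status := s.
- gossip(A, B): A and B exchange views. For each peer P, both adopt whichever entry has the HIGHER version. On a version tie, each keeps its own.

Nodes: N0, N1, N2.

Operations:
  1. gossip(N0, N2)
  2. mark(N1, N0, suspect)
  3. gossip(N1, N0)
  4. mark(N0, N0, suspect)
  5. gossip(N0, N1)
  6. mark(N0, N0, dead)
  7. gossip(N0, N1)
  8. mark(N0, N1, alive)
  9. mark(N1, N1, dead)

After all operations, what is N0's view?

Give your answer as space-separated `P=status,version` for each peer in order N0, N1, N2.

Answer: N0=dead,3 N1=alive,1 N2=alive,0

Derivation:
Op 1: gossip N0<->N2 -> N0.N0=(alive,v0) N0.N1=(alive,v0) N0.N2=(alive,v0) | N2.N0=(alive,v0) N2.N1=(alive,v0) N2.N2=(alive,v0)
Op 2: N1 marks N0=suspect -> (suspect,v1)
Op 3: gossip N1<->N0 -> N1.N0=(suspect,v1) N1.N1=(alive,v0) N1.N2=(alive,v0) | N0.N0=(suspect,v1) N0.N1=(alive,v0) N0.N2=(alive,v0)
Op 4: N0 marks N0=suspect -> (suspect,v2)
Op 5: gossip N0<->N1 -> N0.N0=(suspect,v2) N0.N1=(alive,v0) N0.N2=(alive,v0) | N1.N0=(suspect,v2) N1.N1=(alive,v0) N1.N2=(alive,v0)
Op 6: N0 marks N0=dead -> (dead,v3)
Op 7: gossip N0<->N1 -> N0.N0=(dead,v3) N0.N1=(alive,v0) N0.N2=(alive,v0) | N1.N0=(dead,v3) N1.N1=(alive,v0) N1.N2=(alive,v0)
Op 8: N0 marks N1=alive -> (alive,v1)
Op 9: N1 marks N1=dead -> (dead,v1)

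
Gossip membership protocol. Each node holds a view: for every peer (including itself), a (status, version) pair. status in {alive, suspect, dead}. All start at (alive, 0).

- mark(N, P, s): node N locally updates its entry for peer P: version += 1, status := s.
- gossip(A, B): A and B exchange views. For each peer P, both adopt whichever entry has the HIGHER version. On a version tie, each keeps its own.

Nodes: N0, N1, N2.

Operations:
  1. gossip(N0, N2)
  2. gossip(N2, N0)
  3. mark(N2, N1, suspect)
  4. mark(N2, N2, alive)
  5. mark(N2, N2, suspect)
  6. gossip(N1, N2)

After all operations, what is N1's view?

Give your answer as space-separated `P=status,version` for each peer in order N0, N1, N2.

Op 1: gossip N0<->N2 -> N0.N0=(alive,v0) N0.N1=(alive,v0) N0.N2=(alive,v0) | N2.N0=(alive,v0) N2.N1=(alive,v0) N2.N2=(alive,v0)
Op 2: gossip N2<->N0 -> N2.N0=(alive,v0) N2.N1=(alive,v0) N2.N2=(alive,v0) | N0.N0=(alive,v0) N0.N1=(alive,v0) N0.N2=(alive,v0)
Op 3: N2 marks N1=suspect -> (suspect,v1)
Op 4: N2 marks N2=alive -> (alive,v1)
Op 5: N2 marks N2=suspect -> (suspect,v2)
Op 6: gossip N1<->N2 -> N1.N0=(alive,v0) N1.N1=(suspect,v1) N1.N2=(suspect,v2) | N2.N0=(alive,v0) N2.N1=(suspect,v1) N2.N2=(suspect,v2)

Answer: N0=alive,0 N1=suspect,1 N2=suspect,2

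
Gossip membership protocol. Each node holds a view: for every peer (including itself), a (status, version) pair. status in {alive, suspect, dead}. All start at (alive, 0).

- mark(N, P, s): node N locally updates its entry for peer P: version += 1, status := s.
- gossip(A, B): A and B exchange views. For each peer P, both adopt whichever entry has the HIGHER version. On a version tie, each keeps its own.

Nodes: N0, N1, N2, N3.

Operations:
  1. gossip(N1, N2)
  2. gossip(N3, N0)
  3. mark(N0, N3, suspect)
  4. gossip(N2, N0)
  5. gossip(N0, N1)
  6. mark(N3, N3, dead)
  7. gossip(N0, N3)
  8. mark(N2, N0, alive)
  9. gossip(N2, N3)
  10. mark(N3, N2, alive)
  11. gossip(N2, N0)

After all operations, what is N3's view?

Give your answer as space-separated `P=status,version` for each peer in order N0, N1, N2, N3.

Op 1: gossip N1<->N2 -> N1.N0=(alive,v0) N1.N1=(alive,v0) N1.N2=(alive,v0) N1.N3=(alive,v0) | N2.N0=(alive,v0) N2.N1=(alive,v0) N2.N2=(alive,v0) N2.N3=(alive,v0)
Op 2: gossip N3<->N0 -> N3.N0=(alive,v0) N3.N1=(alive,v0) N3.N2=(alive,v0) N3.N3=(alive,v0) | N0.N0=(alive,v0) N0.N1=(alive,v0) N0.N2=(alive,v0) N0.N3=(alive,v0)
Op 3: N0 marks N3=suspect -> (suspect,v1)
Op 4: gossip N2<->N0 -> N2.N0=(alive,v0) N2.N1=(alive,v0) N2.N2=(alive,v0) N2.N3=(suspect,v1) | N0.N0=(alive,v0) N0.N1=(alive,v0) N0.N2=(alive,v0) N0.N3=(suspect,v1)
Op 5: gossip N0<->N1 -> N0.N0=(alive,v0) N0.N1=(alive,v0) N0.N2=(alive,v0) N0.N3=(suspect,v1) | N1.N0=(alive,v0) N1.N1=(alive,v0) N1.N2=(alive,v0) N1.N3=(suspect,v1)
Op 6: N3 marks N3=dead -> (dead,v1)
Op 7: gossip N0<->N3 -> N0.N0=(alive,v0) N0.N1=(alive,v0) N0.N2=(alive,v0) N0.N3=(suspect,v1) | N3.N0=(alive,v0) N3.N1=(alive,v0) N3.N2=(alive,v0) N3.N3=(dead,v1)
Op 8: N2 marks N0=alive -> (alive,v1)
Op 9: gossip N2<->N3 -> N2.N0=(alive,v1) N2.N1=(alive,v0) N2.N2=(alive,v0) N2.N3=(suspect,v1) | N3.N0=(alive,v1) N3.N1=(alive,v0) N3.N2=(alive,v0) N3.N3=(dead,v1)
Op 10: N3 marks N2=alive -> (alive,v1)
Op 11: gossip N2<->N0 -> N2.N0=(alive,v1) N2.N1=(alive,v0) N2.N2=(alive,v0) N2.N3=(suspect,v1) | N0.N0=(alive,v1) N0.N1=(alive,v0) N0.N2=(alive,v0) N0.N3=(suspect,v1)

Answer: N0=alive,1 N1=alive,0 N2=alive,1 N3=dead,1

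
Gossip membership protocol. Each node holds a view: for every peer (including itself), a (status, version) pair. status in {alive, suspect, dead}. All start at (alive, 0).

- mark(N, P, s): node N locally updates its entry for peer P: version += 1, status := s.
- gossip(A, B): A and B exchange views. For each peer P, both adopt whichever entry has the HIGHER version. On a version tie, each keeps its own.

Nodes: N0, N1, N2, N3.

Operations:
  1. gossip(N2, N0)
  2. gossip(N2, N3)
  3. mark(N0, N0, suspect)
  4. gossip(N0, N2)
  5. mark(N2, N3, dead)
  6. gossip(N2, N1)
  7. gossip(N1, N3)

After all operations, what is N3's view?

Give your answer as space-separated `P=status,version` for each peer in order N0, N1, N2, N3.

Answer: N0=suspect,1 N1=alive,0 N2=alive,0 N3=dead,1

Derivation:
Op 1: gossip N2<->N0 -> N2.N0=(alive,v0) N2.N1=(alive,v0) N2.N2=(alive,v0) N2.N3=(alive,v0) | N0.N0=(alive,v0) N0.N1=(alive,v0) N0.N2=(alive,v0) N0.N3=(alive,v0)
Op 2: gossip N2<->N3 -> N2.N0=(alive,v0) N2.N1=(alive,v0) N2.N2=(alive,v0) N2.N3=(alive,v0) | N3.N0=(alive,v0) N3.N1=(alive,v0) N3.N2=(alive,v0) N3.N3=(alive,v0)
Op 3: N0 marks N0=suspect -> (suspect,v1)
Op 4: gossip N0<->N2 -> N0.N0=(suspect,v1) N0.N1=(alive,v0) N0.N2=(alive,v0) N0.N3=(alive,v0) | N2.N0=(suspect,v1) N2.N1=(alive,v0) N2.N2=(alive,v0) N2.N3=(alive,v0)
Op 5: N2 marks N3=dead -> (dead,v1)
Op 6: gossip N2<->N1 -> N2.N0=(suspect,v1) N2.N1=(alive,v0) N2.N2=(alive,v0) N2.N3=(dead,v1) | N1.N0=(suspect,v1) N1.N1=(alive,v0) N1.N2=(alive,v0) N1.N3=(dead,v1)
Op 7: gossip N1<->N3 -> N1.N0=(suspect,v1) N1.N1=(alive,v0) N1.N2=(alive,v0) N1.N3=(dead,v1) | N3.N0=(suspect,v1) N3.N1=(alive,v0) N3.N2=(alive,v0) N3.N3=(dead,v1)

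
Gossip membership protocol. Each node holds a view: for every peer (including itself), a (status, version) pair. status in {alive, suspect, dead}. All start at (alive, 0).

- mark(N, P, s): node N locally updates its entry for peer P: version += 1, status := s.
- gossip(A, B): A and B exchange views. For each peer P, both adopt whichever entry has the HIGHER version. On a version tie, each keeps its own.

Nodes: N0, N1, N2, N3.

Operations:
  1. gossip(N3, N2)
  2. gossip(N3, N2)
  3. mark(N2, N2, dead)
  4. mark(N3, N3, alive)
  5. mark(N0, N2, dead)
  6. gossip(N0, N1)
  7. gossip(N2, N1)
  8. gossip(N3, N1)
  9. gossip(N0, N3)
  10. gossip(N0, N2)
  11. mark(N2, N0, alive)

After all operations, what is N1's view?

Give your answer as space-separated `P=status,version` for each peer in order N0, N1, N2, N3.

Answer: N0=alive,0 N1=alive,0 N2=dead,1 N3=alive,1

Derivation:
Op 1: gossip N3<->N2 -> N3.N0=(alive,v0) N3.N1=(alive,v0) N3.N2=(alive,v0) N3.N3=(alive,v0) | N2.N0=(alive,v0) N2.N1=(alive,v0) N2.N2=(alive,v0) N2.N3=(alive,v0)
Op 2: gossip N3<->N2 -> N3.N0=(alive,v0) N3.N1=(alive,v0) N3.N2=(alive,v0) N3.N3=(alive,v0) | N2.N0=(alive,v0) N2.N1=(alive,v0) N2.N2=(alive,v0) N2.N3=(alive,v0)
Op 3: N2 marks N2=dead -> (dead,v1)
Op 4: N3 marks N3=alive -> (alive,v1)
Op 5: N0 marks N2=dead -> (dead,v1)
Op 6: gossip N0<->N1 -> N0.N0=(alive,v0) N0.N1=(alive,v0) N0.N2=(dead,v1) N0.N3=(alive,v0) | N1.N0=(alive,v0) N1.N1=(alive,v0) N1.N2=(dead,v1) N1.N3=(alive,v0)
Op 7: gossip N2<->N1 -> N2.N0=(alive,v0) N2.N1=(alive,v0) N2.N2=(dead,v1) N2.N3=(alive,v0) | N1.N0=(alive,v0) N1.N1=(alive,v0) N1.N2=(dead,v1) N1.N3=(alive,v0)
Op 8: gossip N3<->N1 -> N3.N0=(alive,v0) N3.N1=(alive,v0) N3.N2=(dead,v1) N3.N3=(alive,v1) | N1.N0=(alive,v0) N1.N1=(alive,v0) N1.N2=(dead,v1) N1.N3=(alive,v1)
Op 9: gossip N0<->N3 -> N0.N0=(alive,v0) N0.N1=(alive,v0) N0.N2=(dead,v1) N0.N3=(alive,v1) | N3.N0=(alive,v0) N3.N1=(alive,v0) N3.N2=(dead,v1) N3.N3=(alive,v1)
Op 10: gossip N0<->N2 -> N0.N0=(alive,v0) N0.N1=(alive,v0) N0.N2=(dead,v1) N0.N3=(alive,v1) | N2.N0=(alive,v0) N2.N1=(alive,v0) N2.N2=(dead,v1) N2.N3=(alive,v1)
Op 11: N2 marks N0=alive -> (alive,v1)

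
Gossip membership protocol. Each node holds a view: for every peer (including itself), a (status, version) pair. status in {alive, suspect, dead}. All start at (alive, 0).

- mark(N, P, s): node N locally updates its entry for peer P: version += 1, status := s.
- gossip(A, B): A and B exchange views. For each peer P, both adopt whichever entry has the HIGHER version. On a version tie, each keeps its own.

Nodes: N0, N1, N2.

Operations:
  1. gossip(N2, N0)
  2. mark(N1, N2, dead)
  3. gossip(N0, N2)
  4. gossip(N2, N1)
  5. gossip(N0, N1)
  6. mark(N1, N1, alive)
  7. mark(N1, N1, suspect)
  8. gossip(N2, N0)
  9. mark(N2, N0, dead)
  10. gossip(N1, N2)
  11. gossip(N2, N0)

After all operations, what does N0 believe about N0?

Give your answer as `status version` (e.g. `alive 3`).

Op 1: gossip N2<->N0 -> N2.N0=(alive,v0) N2.N1=(alive,v0) N2.N2=(alive,v0) | N0.N0=(alive,v0) N0.N1=(alive,v0) N0.N2=(alive,v0)
Op 2: N1 marks N2=dead -> (dead,v1)
Op 3: gossip N0<->N2 -> N0.N0=(alive,v0) N0.N1=(alive,v0) N0.N2=(alive,v0) | N2.N0=(alive,v0) N2.N1=(alive,v0) N2.N2=(alive,v0)
Op 4: gossip N2<->N1 -> N2.N0=(alive,v0) N2.N1=(alive,v0) N2.N2=(dead,v1) | N1.N0=(alive,v0) N1.N1=(alive,v0) N1.N2=(dead,v1)
Op 5: gossip N0<->N1 -> N0.N0=(alive,v0) N0.N1=(alive,v0) N0.N2=(dead,v1) | N1.N0=(alive,v0) N1.N1=(alive,v0) N1.N2=(dead,v1)
Op 6: N1 marks N1=alive -> (alive,v1)
Op 7: N1 marks N1=suspect -> (suspect,v2)
Op 8: gossip N2<->N0 -> N2.N0=(alive,v0) N2.N1=(alive,v0) N2.N2=(dead,v1) | N0.N0=(alive,v0) N0.N1=(alive,v0) N0.N2=(dead,v1)
Op 9: N2 marks N0=dead -> (dead,v1)
Op 10: gossip N1<->N2 -> N1.N0=(dead,v1) N1.N1=(suspect,v2) N1.N2=(dead,v1) | N2.N0=(dead,v1) N2.N1=(suspect,v2) N2.N2=(dead,v1)
Op 11: gossip N2<->N0 -> N2.N0=(dead,v1) N2.N1=(suspect,v2) N2.N2=(dead,v1) | N0.N0=(dead,v1) N0.N1=(suspect,v2) N0.N2=(dead,v1)

Answer: dead 1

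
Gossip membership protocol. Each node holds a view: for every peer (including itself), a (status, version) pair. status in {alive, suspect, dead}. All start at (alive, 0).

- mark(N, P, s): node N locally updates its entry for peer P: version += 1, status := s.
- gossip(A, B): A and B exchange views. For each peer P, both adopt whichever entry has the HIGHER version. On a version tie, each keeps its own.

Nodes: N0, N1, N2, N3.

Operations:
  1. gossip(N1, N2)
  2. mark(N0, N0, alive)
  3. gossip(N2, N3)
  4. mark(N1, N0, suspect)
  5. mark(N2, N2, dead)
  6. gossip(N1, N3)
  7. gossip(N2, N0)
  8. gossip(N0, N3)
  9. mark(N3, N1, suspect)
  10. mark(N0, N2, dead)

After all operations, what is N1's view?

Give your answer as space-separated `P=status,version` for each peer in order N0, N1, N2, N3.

Op 1: gossip N1<->N2 -> N1.N0=(alive,v0) N1.N1=(alive,v0) N1.N2=(alive,v0) N1.N3=(alive,v0) | N2.N0=(alive,v0) N2.N1=(alive,v0) N2.N2=(alive,v0) N2.N3=(alive,v0)
Op 2: N0 marks N0=alive -> (alive,v1)
Op 3: gossip N2<->N3 -> N2.N0=(alive,v0) N2.N1=(alive,v0) N2.N2=(alive,v0) N2.N3=(alive,v0) | N3.N0=(alive,v0) N3.N1=(alive,v0) N3.N2=(alive,v0) N3.N3=(alive,v0)
Op 4: N1 marks N0=suspect -> (suspect,v1)
Op 5: N2 marks N2=dead -> (dead,v1)
Op 6: gossip N1<->N3 -> N1.N0=(suspect,v1) N1.N1=(alive,v0) N1.N2=(alive,v0) N1.N3=(alive,v0) | N3.N0=(suspect,v1) N3.N1=(alive,v0) N3.N2=(alive,v0) N3.N3=(alive,v0)
Op 7: gossip N2<->N0 -> N2.N0=(alive,v1) N2.N1=(alive,v0) N2.N2=(dead,v1) N2.N3=(alive,v0) | N0.N0=(alive,v1) N0.N1=(alive,v0) N0.N2=(dead,v1) N0.N3=(alive,v0)
Op 8: gossip N0<->N3 -> N0.N0=(alive,v1) N0.N1=(alive,v0) N0.N2=(dead,v1) N0.N3=(alive,v0) | N3.N0=(suspect,v1) N3.N1=(alive,v0) N3.N2=(dead,v1) N3.N3=(alive,v0)
Op 9: N3 marks N1=suspect -> (suspect,v1)
Op 10: N0 marks N2=dead -> (dead,v2)

Answer: N0=suspect,1 N1=alive,0 N2=alive,0 N3=alive,0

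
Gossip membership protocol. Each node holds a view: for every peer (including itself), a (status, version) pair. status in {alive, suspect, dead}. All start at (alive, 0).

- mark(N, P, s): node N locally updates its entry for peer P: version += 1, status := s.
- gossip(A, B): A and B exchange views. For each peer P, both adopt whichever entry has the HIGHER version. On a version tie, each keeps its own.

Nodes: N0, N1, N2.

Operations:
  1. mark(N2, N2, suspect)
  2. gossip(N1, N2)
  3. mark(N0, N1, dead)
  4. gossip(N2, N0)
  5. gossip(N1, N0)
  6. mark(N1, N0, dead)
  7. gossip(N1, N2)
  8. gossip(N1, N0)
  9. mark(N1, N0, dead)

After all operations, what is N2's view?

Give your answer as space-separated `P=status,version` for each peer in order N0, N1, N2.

Op 1: N2 marks N2=suspect -> (suspect,v1)
Op 2: gossip N1<->N2 -> N1.N0=(alive,v0) N1.N1=(alive,v0) N1.N2=(suspect,v1) | N2.N0=(alive,v0) N2.N1=(alive,v0) N2.N2=(suspect,v1)
Op 3: N0 marks N1=dead -> (dead,v1)
Op 4: gossip N2<->N0 -> N2.N0=(alive,v0) N2.N1=(dead,v1) N2.N2=(suspect,v1) | N0.N0=(alive,v0) N0.N1=(dead,v1) N0.N2=(suspect,v1)
Op 5: gossip N1<->N0 -> N1.N0=(alive,v0) N1.N1=(dead,v1) N1.N2=(suspect,v1) | N0.N0=(alive,v0) N0.N1=(dead,v1) N0.N2=(suspect,v1)
Op 6: N1 marks N0=dead -> (dead,v1)
Op 7: gossip N1<->N2 -> N1.N0=(dead,v1) N1.N1=(dead,v1) N1.N2=(suspect,v1) | N2.N0=(dead,v1) N2.N1=(dead,v1) N2.N2=(suspect,v1)
Op 8: gossip N1<->N0 -> N1.N0=(dead,v1) N1.N1=(dead,v1) N1.N2=(suspect,v1) | N0.N0=(dead,v1) N0.N1=(dead,v1) N0.N2=(suspect,v1)
Op 9: N1 marks N0=dead -> (dead,v2)

Answer: N0=dead,1 N1=dead,1 N2=suspect,1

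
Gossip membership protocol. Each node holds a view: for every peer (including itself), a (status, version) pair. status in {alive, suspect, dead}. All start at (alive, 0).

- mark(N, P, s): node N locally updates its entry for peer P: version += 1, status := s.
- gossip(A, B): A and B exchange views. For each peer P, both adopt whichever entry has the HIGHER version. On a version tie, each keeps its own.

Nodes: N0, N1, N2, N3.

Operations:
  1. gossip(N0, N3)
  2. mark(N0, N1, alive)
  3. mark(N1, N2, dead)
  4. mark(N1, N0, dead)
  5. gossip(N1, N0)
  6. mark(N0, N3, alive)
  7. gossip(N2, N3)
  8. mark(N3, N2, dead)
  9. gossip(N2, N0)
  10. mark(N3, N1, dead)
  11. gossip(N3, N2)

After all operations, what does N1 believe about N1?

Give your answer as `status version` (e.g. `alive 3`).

Op 1: gossip N0<->N3 -> N0.N0=(alive,v0) N0.N1=(alive,v0) N0.N2=(alive,v0) N0.N3=(alive,v0) | N3.N0=(alive,v0) N3.N1=(alive,v0) N3.N2=(alive,v0) N3.N3=(alive,v0)
Op 2: N0 marks N1=alive -> (alive,v1)
Op 3: N1 marks N2=dead -> (dead,v1)
Op 4: N1 marks N0=dead -> (dead,v1)
Op 5: gossip N1<->N0 -> N1.N0=(dead,v1) N1.N1=(alive,v1) N1.N2=(dead,v1) N1.N3=(alive,v0) | N0.N0=(dead,v1) N0.N1=(alive,v1) N0.N2=(dead,v1) N0.N3=(alive,v0)
Op 6: N0 marks N3=alive -> (alive,v1)
Op 7: gossip N2<->N3 -> N2.N0=(alive,v0) N2.N1=(alive,v0) N2.N2=(alive,v0) N2.N3=(alive,v0) | N3.N0=(alive,v0) N3.N1=(alive,v0) N3.N2=(alive,v0) N3.N3=(alive,v0)
Op 8: N3 marks N2=dead -> (dead,v1)
Op 9: gossip N2<->N0 -> N2.N0=(dead,v1) N2.N1=(alive,v1) N2.N2=(dead,v1) N2.N3=(alive,v1) | N0.N0=(dead,v1) N0.N1=(alive,v1) N0.N2=(dead,v1) N0.N3=(alive,v1)
Op 10: N3 marks N1=dead -> (dead,v1)
Op 11: gossip N3<->N2 -> N3.N0=(dead,v1) N3.N1=(dead,v1) N3.N2=(dead,v1) N3.N3=(alive,v1) | N2.N0=(dead,v1) N2.N1=(alive,v1) N2.N2=(dead,v1) N2.N3=(alive,v1)

Answer: alive 1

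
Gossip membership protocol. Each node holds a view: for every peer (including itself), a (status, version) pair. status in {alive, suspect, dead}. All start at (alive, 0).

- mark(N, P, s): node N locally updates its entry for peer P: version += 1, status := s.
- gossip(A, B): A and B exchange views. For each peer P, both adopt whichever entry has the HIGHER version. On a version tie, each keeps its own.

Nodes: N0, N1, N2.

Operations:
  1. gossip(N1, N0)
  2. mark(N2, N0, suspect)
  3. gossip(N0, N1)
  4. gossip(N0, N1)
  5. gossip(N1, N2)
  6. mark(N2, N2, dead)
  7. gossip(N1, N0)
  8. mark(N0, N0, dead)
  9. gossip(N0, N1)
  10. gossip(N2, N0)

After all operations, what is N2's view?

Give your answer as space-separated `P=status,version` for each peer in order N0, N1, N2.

Answer: N0=dead,2 N1=alive,0 N2=dead,1

Derivation:
Op 1: gossip N1<->N0 -> N1.N0=(alive,v0) N1.N1=(alive,v0) N1.N2=(alive,v0) | N0.N0=(alive,v0) N0.N1=(alive,v0) N0.N2=(alive,v0)
Op 2: N2 marks N0=suspect -> (suspect,v1)
Op 3: gossip N0<->N1 -> N0.N0=(alive,v0) N0.N1=(alive,v0) N0.N2=(alive,v0) | N1.N0=(alive,v0) N1.N1=(alive,v0) N1.N2=(alive,v0)
Op 4: gossip N0<->N1 -> N0.N0=(alive,v0) N0.N1=(alive,v0) N0.N2=(alive,v0) | N1.N0=(alive,v0) N1.N1=(alive,v0) N1.N2=(alive,v0)
Op 5: gossip N1<->N2 -> N1.N0=(suspect,v1) N1.N1=(alive,v0) N1.N2=(alive,v0) | N2.N0=(suspect,v1) N2.N1=(alive,v0) N2.N2=(alive,v0)
Op 6: N2 marks N2=dead -> (dead,v1)
Op 7: gossip N1<->N0 -> N1.N0=(suspect,v1) N1.N1=(alive,v0) N1.N2=(alive,v0) | N0.N0=(suspect,v1) N0.N1=(alive,v0) N0.N2=(alive,v0)
Op 8: N0 marks N0=dead -> (dead,v2)
Op 9: gossip N0<->N1 -> N0.N0=(dead,v2) N0.N1=(alive,v0) N0.N2=(alive,v0) | N1.N0=(dead,v2) N1.N1=(alive,v0) N1.N2=(alive,v0)
Op 10: gossip N2<->N0 -> N2.N0=(dead,v2) N2.N1=(alive,v0) N2.N2=(dead,v1) | N0.N0=(dead,v2) N0.N1=(alive,v0) N0.N2=(dead,v1)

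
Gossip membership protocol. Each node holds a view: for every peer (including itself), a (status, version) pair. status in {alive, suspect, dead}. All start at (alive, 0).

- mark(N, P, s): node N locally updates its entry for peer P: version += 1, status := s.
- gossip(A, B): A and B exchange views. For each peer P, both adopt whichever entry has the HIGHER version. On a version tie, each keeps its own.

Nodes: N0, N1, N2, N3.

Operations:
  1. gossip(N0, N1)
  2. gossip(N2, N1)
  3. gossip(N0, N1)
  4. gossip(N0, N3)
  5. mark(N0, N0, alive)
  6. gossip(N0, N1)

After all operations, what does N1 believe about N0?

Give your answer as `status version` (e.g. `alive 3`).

Answer: alive 1

Derivation:
Op 1: gossip N0<->N1 -> N0.N0=(alive,v0) N0.N1=(alive,v0) N0.N2=(alive,v0) N0.N3=(alive,v0) | N1.N0=(alive,v0) N1.N1=(alive,v0) N1.N2=(alive,v0) N1.N3=(alive,v0)
Op 2: gossip N2<->N1 -> N2.N0=(alive,v0) N2.N1=(alive,v0) N2.N2=(alive,v0) N2.N3=(alive,v0) | N1.N0=(alive,v0) N1.N1=(alive,v0) N1.N2=(alive,v0) N1.N3=(alive,v0)
Op 3: gossip N0<->N1 -> N0.N0=(alive,v0) N0.N1=(alive,v0) N0.N2=(alive,v0) N0.N3=(alive,v0) | N1.N0=(alive,v0) N1.N1=(alive,v0) N1.N2=(alive,v0) N1.N3=(alive,v0)
Op 4: gossip N0<->N3 -> N0.N0=(alive,v0) N0.N1=(alive,v0) N0.N2=(alive,v0) N0.N3=(alive,v0) | N3.N0=(alive,v0) N3.N1=(alive,v0) N3.N2=(alive,v0) N3.N3=(alive,v0)
Op 5: N0 marks N0=alive -> (alive,v1)
Op 6: gossip N0<->N1 -> N0.N0=(alive,v1) N0.N1=(alive,v0) N0.N2=(alive,v0) N0.N3=(alive,v0) | N1.N0=(alive,v1) N1.N1=(alive,v0) N1.N2=(alive,v0) N1.N3=(alive,v0)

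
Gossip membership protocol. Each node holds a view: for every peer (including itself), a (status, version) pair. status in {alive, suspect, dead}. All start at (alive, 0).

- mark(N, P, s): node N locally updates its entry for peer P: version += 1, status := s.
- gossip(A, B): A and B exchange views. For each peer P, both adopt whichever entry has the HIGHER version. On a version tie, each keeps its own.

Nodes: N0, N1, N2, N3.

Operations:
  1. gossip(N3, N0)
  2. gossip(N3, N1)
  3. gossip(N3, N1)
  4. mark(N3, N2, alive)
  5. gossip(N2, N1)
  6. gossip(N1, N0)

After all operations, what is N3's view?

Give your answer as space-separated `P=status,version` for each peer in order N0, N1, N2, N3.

Answer: N0=alive,0 N1=alive,0 N2=alive,1 N3=alive,0

Derivation:
Op 1: gossip N3<->N0 -> N3.N0=(alive,v0) N3.N1=(alive,v0) N3.N2=(alive,v0) N3.N3=(alive,v0) | N0.N0=(alive,v0) N0.N1=(alive,v0) N0.N2=(alive,v0) N0.N3=(alive,v0)
Op 2: gossip N3<->N1 -> N3.N0=(alive,v0) N3.N1=(alive,v0) N3.N2=(alive,v0) N3.N3=(alive,v0) | N1.N0=(alive,v0) N1.N1=(alive,v0) N1.N2=(alive,v0) N1.N3=(alive,v0)
Op 3: gossip N3<->N1 -> N3.N0=(alive,v0) N3.N1=(alive,v0) N3.N2=(alive,v0) N3.N3=(alive,v0) | N1.N0=(alive,v0) N1.N1=(alive,v0) N1.N2=(alive,v0) N1.N3=(alive,v0)
Op 4: N3 marks N2=alive -> (alive,v1)
Op 5: gossip N2<->N1 -> N2.N0=(alive,v0) N2.N1=(alive,v0) N2.N2=(alive,v0) N2.N3=(alive,v0) | N1.N0=(alive,v0) N1.N1=(alive,v0) N1.N2=(alive,v0) N1.N3=(alive,v0)
Op 6: gossip N1<->N0 -> N1.N0=(alive,v0) N1.N1=(alive,v0) N1.N2=(alive,v0) N1.N3=(alive,v0) | N0.N0=(alive,v0) N0.N1=(alive,v0) N0.N2=(alive,v0) N0.N3=(alive,v0)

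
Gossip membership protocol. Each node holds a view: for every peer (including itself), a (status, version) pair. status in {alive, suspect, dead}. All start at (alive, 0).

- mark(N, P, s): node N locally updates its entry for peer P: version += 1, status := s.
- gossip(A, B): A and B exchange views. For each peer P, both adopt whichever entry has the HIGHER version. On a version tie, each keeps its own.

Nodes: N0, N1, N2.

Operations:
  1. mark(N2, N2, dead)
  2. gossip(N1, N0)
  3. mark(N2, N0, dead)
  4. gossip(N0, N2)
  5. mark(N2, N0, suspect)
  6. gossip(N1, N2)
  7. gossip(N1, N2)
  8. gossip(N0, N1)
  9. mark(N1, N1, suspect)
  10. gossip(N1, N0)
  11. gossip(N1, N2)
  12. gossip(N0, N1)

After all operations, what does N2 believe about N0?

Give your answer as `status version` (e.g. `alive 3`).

Answer: suspect 2

Derivation:
Op 1: N2 marks N2=dead -> (dead,v1)
Op 2: gossip N1<->N0 -> N1.N0=(alive,v0) N1.N1=(alive,v0) N1.N2=(alive,v0) | N0.N0=(alive,v0) N0.N1=(alive,v0) N0.N2=(alive,v0)
Op 3: N2 marks N0=dead -> (dead,v1)
Op 4: gossip N0<->N2 -> N0.N0=(dead,v1) N0.N1=(alive,v0) N0.N2=(dead,v1) | N2.N0=(dead,v1) N2.N1=(alive,v0) N2.N2=(dead,v1)
Op 5: N2 marks N0=suspect -> (suspect,v2)
Op 6: gossip N1<->N2 -> N1.N0=(suspect,v2) N1.N1=(alive,v0) N1.N2=(dead,v1) | N2.N0=(suspect,v2) N2.N1=(alive,v0) N2.N2=(dead,v1)
Op 7: gossip N1<->N2 -> N1.N0=(suspect,v2) N1.N1=(alive,v0) N1.N2=(dead,v1) | N2.N0=(suspect,v2) N2.N1=(alive,v0) N2.N2=(dead,v1)
Op 8: gossip N0<->N1 -> N0.N0=(suspect,v2) N0.N1=(alive,v0) N0.N2=(dead,v1) | N1.N0=(suspect,v2) N1.N1=(alive,v0) N1.N2=(dead,v1)
Op 9: N1 marks N1=suspect -> (suspect,v1)
Op 10: gossip N1<->N0 -> N1.N0=(suspect,v2) N1.N1=(suspect,v1) N1.N2=(dead,v1) | N0.N0=(suspect,v2) N0.N1=(suspect,v1) N0.N2=(dead,v1)
Op 11: gossip N1<->N2 -> N1.N0=(suspect,v2) N1.N1=(suspect,v1) N1.N2=(dead,v1) | N2.N0=(suspect,v2) N2.N1=(suspect,v1) N2.N2=(dead,v1)
Op 12: gossip N0<->N1 -> N0.N0=(suspect,v2) N0.N1=(suspect,v1) N0.N2=(dead,v1) | N1.N0=(suspect,v2) N1.N1=(suspect,v1) N1.N2=(dead,v1)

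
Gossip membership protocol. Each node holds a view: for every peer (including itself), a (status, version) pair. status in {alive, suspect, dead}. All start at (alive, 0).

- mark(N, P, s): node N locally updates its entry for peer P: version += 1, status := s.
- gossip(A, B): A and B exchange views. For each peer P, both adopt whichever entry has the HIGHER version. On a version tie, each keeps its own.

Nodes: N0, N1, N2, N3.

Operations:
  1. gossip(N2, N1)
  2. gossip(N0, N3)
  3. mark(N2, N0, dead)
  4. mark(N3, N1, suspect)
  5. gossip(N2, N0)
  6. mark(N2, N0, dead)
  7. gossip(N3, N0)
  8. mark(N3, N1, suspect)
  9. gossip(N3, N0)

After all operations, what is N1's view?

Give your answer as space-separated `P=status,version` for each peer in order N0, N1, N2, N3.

Op 1: gossip N2<->N1 -> N2.N0=(alive,v0) N2.N1=(alive,v0) N2.N2=(alive,v0) N2.N3=(alive,v0) | N1.N0=(alive,v0) N1.N1=(alive,v0) N1.N2=(alive,v0) N1.N3=(alive,v0)
Op 2: gossip N0<->N3 -> N0.N0=(alive,v0) N0.N1=(alive,v0) N0.N2=(alive,v0) N0.N3=(alive,v0) | N3.N0=(alive,v0) N3.N1=(alive,v0) N3.N2=(alive,v0) N3.N3=(alive,v0)
Op 3: N2 marks N0=dead -> (dead,v1)
Op 4: N3 marks N1=suspect -> (suspect,v1)
Op 5: gossip N2<->N0 -> N2.N0=(dead,v1) N2.N1=(alive,v0) N2.N2=(alive,v0) N2.N3=(alive,v0) | N0.N0=(dead,v1) N0.N1=(alive,v0) N0.N2=(alive,v0) N0.N3=(alive,v0)
Op 6: N2 marks N0=dead -> (dead,v2)
Op 7: gossip N3<->N0 -> N3.N0=(dead,v1) N3.N1=(suspect,v1) N3.N2=(alive,v0) N3.N3=(alive,v0) | N0.N0=(dead,v1) N0.N1=(suspect,v1) N0.N2=(alive,v0) N0.N3=(alive,v0)
Op 8: N3 marks N1=suspect -> (suspect,v2)
Op 9: gossip N3<->N0 -> N3.N0=(dead,v1) N3.N1=(suspect,v2) N3.N2=(alive,v0) N3.N3=(alive,v0) | N0.N0=(dead,v1) N0.N1=(suspect,v2) N0.N2=(alive,v0) N0.N3=(alive,v0)

Answer: N0=alive,0 N1=alive,0 N2=alive,0 N3=alive,0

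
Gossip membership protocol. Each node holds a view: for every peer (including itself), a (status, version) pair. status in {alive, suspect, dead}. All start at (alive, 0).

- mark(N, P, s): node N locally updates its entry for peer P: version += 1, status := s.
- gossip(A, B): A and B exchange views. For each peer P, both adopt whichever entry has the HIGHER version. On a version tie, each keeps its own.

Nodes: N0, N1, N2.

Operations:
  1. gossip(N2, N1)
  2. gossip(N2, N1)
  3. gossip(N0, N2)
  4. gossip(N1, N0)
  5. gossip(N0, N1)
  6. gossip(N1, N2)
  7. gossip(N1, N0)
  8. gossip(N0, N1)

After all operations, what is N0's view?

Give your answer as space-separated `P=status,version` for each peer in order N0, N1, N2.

Op 1: gossip N2<->N1 -> N2.N0=(alive,v0) N2.N1=(alive,v0) N2.N2=(alive,v0) | N1.N0=(alive,v0) N1.N1=(alive,v0) N1.N2=(alive,v0)
Op 2: gossip N2<->N1 -> N2.N0=(alive,v0) N2.N1=(alive,v0) N2.N2=(alive,v0) | N1.N0=(alive,v0) N1.N1=(alive,v0) N1.N2=(alive,v0)
Op 3: gossip N0<->N2 -> N0.N0=(alive,v0) N0.N1=(alive,v0) N0.N2=(alive,v0) | N2.N0=(alive,v0) N2.N1=(alive,v0) N2.N2=(alive,v0)
Op 4: gossip N1<->N0 -> N1.N0=(alive,v0) N1.N1=(alive,v0) N1.N2=(alive,v0) | N0.N0=(alive,v0) N0.N1=(alive,v0) N0.N2=(alive,v0)
Op 5: gossip N0<->N1 -> N0.N0=(alive,v0) N0.N1=(alive,v0) N0.N2=(alive,v0) | N1.N0=(alive,v0) N1.N1=(alive,v0) N1.N2=(alive,v0)
Op 6: gossip N1<->N2 -> N1.N0=(alive,v0) N1.N1=(alive,v0) N1.N2=(alive,v0) | N2.N0=(alive,v0) N2.N1=(alive,v0) N2.N2=(alive,v0)
Op 7: gossip N1<->N0 -> N1.N0=(alive,v0) N1.N1=(alive,v0) N1.N2=(alive,v0) | N0.N0=(alive,v0) N0.N1=(alive,v0) N0.N2=(alive,v0)
Op 8: gossip N0<->N1 -> N0.N0=(alive,v0) N0.N1=(alive,v0) N0.N2=(alive,v0) | N1.N0=(alive,v0) N1.N1=(alive,v0) N1.N2=(alive,v0)

Answer: N0=alive,0 N1=alive,0 N2=alive,0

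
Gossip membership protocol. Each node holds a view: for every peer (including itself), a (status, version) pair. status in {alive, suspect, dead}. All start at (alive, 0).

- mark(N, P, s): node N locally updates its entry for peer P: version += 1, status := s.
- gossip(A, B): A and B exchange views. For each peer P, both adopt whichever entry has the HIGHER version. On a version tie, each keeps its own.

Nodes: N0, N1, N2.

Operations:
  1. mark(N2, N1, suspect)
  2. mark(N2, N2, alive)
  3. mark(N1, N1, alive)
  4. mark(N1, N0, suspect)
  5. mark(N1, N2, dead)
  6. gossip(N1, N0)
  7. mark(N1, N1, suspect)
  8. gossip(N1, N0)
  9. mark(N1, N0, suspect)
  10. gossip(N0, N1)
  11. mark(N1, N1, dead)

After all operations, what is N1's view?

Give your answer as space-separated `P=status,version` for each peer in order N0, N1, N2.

Op 1: N2 marks N1=suspect -> (suspect,v1)
Op 2: N2 marks N2=alive -> (alive,v1)
Op 3: N1 marks N1=alive -> (alive,v1)
Op 4: N1 marks N0=suspect -> (suspect,v1)
Op 5: N1 marks N2=dead -> (dead,v1)
Op 6: gossip N1<->N0 -> N1.N0=(suspect,v1) N1.N1=(alive,v1) N1.N2=(dead,v1) | N0.N0=(suspect,v1) N0.N1=(alive,v1) N0.N2=(dead,v1)
Op 7: N1 marks N1=suspect -> (suspect,v2)
Op 8: gossip N1<->N0 -> N1.N0=(suspect,v1) N1.N1=(suspect,v2) N1.N2=(dead,v1) | N0.N0=(suspect,v1) N0.N1=(suspect,v2) N0.N2=(dead,v1)
Op 9: N1 marks N0=suspect -> (suspect,v2)
Op 10: gossip N0<->N1 -> N0.N0=(suspect,v2) N0.N1=(suspect,v2) N0.N2=(dead,v1) | N1.N0=(suspect,v2) N1.N1=(suspect,v2) N1.N2=(dead,v1)
Op 11: N1 marks N1=dead -> (dead,v3)

Answer: N0=suspect,2 N1=dead,3 N2=dead,1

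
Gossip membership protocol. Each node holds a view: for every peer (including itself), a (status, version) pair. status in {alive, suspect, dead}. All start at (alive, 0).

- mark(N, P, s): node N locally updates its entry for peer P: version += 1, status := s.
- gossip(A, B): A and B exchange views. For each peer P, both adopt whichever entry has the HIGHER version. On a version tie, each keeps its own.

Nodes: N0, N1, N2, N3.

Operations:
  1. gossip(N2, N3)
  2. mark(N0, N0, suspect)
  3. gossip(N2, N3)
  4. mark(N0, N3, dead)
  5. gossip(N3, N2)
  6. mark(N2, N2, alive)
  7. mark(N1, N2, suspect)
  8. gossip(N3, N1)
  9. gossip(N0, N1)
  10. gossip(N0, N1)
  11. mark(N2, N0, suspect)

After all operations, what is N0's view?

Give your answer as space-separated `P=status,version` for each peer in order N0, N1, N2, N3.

Answer: N0=suspect,1 N1=alive,0 N2=suspect,1 N3=dead,1

Derivation:
Op 1: gossip N2<->N3 -> N2.N0=(alive,v0) N2.N1=(alive,v0) N2.N2=(alive,v0) N2.N3=(alive,v0) | N3.N0=(alive,v0) N3.N1=(alive,v0) N3.N2=(alive,v0) N3.N3=(alive,v0)
Op 2: N0 marks N0=suspect -> (suspect,v1)
Op 3: gossip N2<->N3 -> N2.N0=(alive,v0) N2.N1=(alive,v0) N2.N2=(alive,v0) N2.N3=(alive,v0) | N3.N0=(alive,v0) N3.N1=(alive,v0) N3.N2=(alive,v0) N3.N3=(alive,v0)
Op 4: N0 marks N3=dead -> (dead,v1)
Op 5: gossip N3<->N2 -> N3.N0=(alive,v0) N3.N1=(alive,v0) N3.N2=(alive,v0) N3.N3=(alive,v0) | N2.N0=(alive,v0) N2.N1=(alive,v0) N2.N2=(alive,v0) N2.N3=(alive,v0)
Op 6: N2 marks N2=alive -> (alive,v1)
Op 7: N1 marks N2=suspect -> (suspect,v1)
Op 8: gossip N3<->N1 -> N3.N0=(alive,v0) N3.N1=(alive,v0) N3.N2=(suspect,v1) N3.N3=(alive,v0) | N1.N0=(alive,v0) N1.N1=(alive,v0) N1.N2=(suspect,v1) N1.N3=(alive,v0)
Op 9: gossip N0<->N1 -> N0.N0=(suspect,v1) N0.N1=(alive,v0) N0.N2=(suspect,v1) N0.N3=(dead,v1) | N1.N0=(suspect,v1) N1.N1=(alive,v0) N1.N2=(suspect,v1) N1.N3=(dead,v1)
Op 10: gossip N0<->N1 -> N0.N0=(suspect,v1) N0.N1=(alive,v0) N0.N2=(suspect,v1) N0.N3=(dead,v1) | N1.N0=(suspect,v1) N1.N1=(alive,v0) N1.N2=(suspect,v1) N1.N3=(dead,v1)
Op 11: N2 marks N0=suspect -> (suspect,v1)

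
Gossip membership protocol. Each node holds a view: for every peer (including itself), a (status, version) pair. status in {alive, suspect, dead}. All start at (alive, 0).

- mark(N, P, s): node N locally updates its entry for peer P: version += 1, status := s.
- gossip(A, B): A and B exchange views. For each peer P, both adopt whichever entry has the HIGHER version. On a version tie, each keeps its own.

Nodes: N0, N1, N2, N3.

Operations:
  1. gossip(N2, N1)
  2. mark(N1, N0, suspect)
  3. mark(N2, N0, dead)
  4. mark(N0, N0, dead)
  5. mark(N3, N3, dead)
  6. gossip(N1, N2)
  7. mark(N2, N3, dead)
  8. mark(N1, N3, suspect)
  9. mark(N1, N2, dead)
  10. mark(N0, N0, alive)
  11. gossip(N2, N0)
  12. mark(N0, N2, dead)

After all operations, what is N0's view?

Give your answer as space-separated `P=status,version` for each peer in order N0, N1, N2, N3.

Op 1: gossip N2<->N1 -> N2.N0=(alive,v0) N2.N1=(alive,v0) N2.N2=(alive,v0) N2.N3=(alive,v0) | N1.N0=(alive,v0) N1.N1=(alive,v0) N1.N2=(alive,v0) N1.N3=(alive,v0)
Op 2: N1 marks N0=suspect -> (suspect,v1)
Op 3: N2 marks N0=dead -> (dead,v1)
Op 4: N0 marks N0=dead -> (dead,v1)
Op 5: N3 marks N3=dead -> (dead,v1)
Op 6: gossip N1<->N2 -> N1.N0=(suspect,v1) N1.N1=(alive,v0) N1.N2=(alive,v0) N1.N3=(alive,v0) | N2.N0=(dead,v1) N2.N1=(alive,v0) N2.N2=(alive,v0) N2.N3=(alive,v0)
Op 7: N2 marks N3=dead -> (dead,v1)
Op 8: N1 marks N3=suspect -> (suspect,v1)
Op 9: N1 marks N2=dead -> (dead,v1)
Op 10: N0 marks N0=alive -> (alive,v2)
Op 11: gossip N2<->N0 -> N2.N0=(alive,v2) N2.N1=(alive,v0) N2.N2=(alive,v0) N2.N3=(dead,v1) | N0.N0=(alive,v2) N0.N1=(alive,v0) N0.N2=(alive,v0) N0.N3=(dead,v1)
Op 12: N0 marks N2=dead -> (dead,v1)

Answer: N0=alive,2 N1=alive,0 N2=dead,1 N3=dead,1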